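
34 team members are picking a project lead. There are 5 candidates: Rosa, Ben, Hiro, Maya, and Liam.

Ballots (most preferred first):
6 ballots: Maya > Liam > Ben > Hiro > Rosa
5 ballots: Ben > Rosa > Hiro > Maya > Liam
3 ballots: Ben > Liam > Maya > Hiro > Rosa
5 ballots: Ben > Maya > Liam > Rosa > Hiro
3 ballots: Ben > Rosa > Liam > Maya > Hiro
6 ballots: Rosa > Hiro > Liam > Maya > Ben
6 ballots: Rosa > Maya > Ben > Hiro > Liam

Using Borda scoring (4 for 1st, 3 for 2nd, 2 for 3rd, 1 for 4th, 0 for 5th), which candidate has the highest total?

Rosa: 6×0 + 5×3 + 3×0 + 5×1 + 3×3 + 6×4 + 6×4 = 77
Ben: 6×2 + 5×4 + 3×4 + 5×4 + 3×4 + 6×0 + 6×2 = 88
Hiro: 6×1 + 5×2 + 3×1 + 5×0 + 3×0 + 6×3 + 6×1 = 43
Maya: 6×4 + 5×1 + 3×2 + 5×3 + 3×1 + 6×1 + 6×3 = 77
Liam: 6×3 + 5×0 + 3×3 + 5×2 + 3×2 + 6×2 + 6×0 = 55

Ben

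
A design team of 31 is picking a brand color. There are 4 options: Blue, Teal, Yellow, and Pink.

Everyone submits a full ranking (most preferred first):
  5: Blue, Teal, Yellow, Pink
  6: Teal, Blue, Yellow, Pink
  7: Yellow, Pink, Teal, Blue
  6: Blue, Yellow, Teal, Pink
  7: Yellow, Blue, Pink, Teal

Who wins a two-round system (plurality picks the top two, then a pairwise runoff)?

Round 1 first-place votes: Blue 11, Teal 6, Yellow 14, Pink 0. Yellow and Blue advance.
Runoff: Yellow is ranked above Blue on 14 ballots, Blue above Yellow on 17.

Blue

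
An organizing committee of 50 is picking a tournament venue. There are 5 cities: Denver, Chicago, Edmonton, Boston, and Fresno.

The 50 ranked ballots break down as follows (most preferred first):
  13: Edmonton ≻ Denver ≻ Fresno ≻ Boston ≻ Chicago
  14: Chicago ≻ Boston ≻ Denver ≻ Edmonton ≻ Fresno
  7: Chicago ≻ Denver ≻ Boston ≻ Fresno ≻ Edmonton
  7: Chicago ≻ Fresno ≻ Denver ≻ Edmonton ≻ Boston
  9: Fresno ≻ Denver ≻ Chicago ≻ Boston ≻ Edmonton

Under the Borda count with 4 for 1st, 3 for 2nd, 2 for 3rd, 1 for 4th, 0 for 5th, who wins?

Chicago

Denver: 13×3 + 14×2 + 7×3 + 7×2 + 9×3 = 129
Chicago: 13×0 + 14×4 + 7×4 + 7×4 + 9×2 = 130
Edmonton: 13×4 + 14×1 + 7×0 + 7×1 + 9×0 = 73
Boston: 13×1 + 14×3 + 7×2 + 7×0 + 9×1 = 78
Fresno: 13×2 + 14×0 + 7×1 + 7×3 + 9×4 = 90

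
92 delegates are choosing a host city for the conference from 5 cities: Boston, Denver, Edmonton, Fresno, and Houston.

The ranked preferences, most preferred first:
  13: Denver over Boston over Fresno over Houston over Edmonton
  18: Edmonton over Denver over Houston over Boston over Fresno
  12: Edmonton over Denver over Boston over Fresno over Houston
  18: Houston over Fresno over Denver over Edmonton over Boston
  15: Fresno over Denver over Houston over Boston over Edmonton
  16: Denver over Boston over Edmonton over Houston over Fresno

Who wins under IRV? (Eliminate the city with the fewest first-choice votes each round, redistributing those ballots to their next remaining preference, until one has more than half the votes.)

Round 1: Boston 0, Denver 29, Edmonton 30, Fresno 15, Houston 18. Boston eliminated.
Round 2: Denver 29, Edmonton 30, Fresno 15, Houston 18. Fresno eliminated.
Round 3: Denver 44, Edmonton 30, Houston 18. Houston eliminated.
Round 4: Denver 62, Edmonton 30. Denver has a majority (≥47).

Denver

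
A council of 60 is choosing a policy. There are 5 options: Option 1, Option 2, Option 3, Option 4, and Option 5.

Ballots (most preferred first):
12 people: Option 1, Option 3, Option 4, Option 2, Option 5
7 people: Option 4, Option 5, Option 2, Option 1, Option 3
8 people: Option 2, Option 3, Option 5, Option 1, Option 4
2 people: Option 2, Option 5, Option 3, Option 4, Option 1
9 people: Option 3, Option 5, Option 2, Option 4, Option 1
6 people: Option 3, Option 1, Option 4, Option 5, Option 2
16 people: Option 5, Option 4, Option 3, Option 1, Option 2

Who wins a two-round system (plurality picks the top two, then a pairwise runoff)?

Option 3

Round 1 first-place votes: Option 1 12, Option 2 10, Option 3 15, Option 4 7, Option 5 16. Option 5 and Option 3 advance.
Runoff: Option 5 is ranked above Option 3 on 25 ballots, Option 3 above Option 5 on 35.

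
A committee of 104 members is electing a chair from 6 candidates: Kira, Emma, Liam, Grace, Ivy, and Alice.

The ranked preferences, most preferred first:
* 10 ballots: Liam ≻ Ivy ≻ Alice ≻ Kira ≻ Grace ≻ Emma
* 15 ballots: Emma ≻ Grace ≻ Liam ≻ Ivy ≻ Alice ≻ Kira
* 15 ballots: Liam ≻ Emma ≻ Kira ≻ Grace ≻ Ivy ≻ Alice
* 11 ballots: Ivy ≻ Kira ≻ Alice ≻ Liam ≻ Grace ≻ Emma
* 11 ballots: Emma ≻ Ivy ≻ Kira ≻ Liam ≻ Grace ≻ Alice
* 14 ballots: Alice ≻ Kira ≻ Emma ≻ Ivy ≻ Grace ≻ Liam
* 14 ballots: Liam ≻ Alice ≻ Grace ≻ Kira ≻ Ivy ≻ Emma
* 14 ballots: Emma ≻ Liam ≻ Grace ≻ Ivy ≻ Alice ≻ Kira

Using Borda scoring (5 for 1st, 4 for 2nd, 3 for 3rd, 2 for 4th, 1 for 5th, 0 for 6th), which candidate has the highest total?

Liam

Kira: 10×2 + 15×0 + 15×3 + 11×4 + 11×3 + 14×4 + 14×2 + 14×0 = 226
Emma: 10×0 + 15×5 + 15×4 + 11×0 + 11×5 + 14×3 + 14×0 + 14×5 = 302
Liam: 10×5 + 15×3 + 15×5 + 11×2 + 11×2 + 14×0 + 14×5 + 14×4 = 340
Grace: 10×1 + 15×4 + 15×2 + 11×1 + 11×1 + 14×1 + 14×3 + 14×3 = 220
Ivy: 10×4 + 15×2 + 15×1 + 11×5 + 11×4 + 14×2 + 14×1 + 14×2 = 254
Alice: 10×3 + 15×1 + 15×0 + 11×3 + 11×0 + 14×5 + 14×4 + 14×1 = 218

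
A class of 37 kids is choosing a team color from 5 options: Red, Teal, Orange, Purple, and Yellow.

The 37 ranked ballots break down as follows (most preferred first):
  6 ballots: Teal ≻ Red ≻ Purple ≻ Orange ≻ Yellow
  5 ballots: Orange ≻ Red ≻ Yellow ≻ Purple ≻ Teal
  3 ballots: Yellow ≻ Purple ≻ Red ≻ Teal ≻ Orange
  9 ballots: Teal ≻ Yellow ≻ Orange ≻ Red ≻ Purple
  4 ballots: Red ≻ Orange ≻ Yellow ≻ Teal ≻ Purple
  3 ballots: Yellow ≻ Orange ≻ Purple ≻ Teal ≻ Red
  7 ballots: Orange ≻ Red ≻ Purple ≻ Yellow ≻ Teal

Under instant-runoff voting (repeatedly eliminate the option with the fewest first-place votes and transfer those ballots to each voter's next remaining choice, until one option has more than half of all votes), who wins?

Round 1: Red 4, Teal 15, Orange 12, Purple 0, Yellow 6. Purple eliminated.
Round 2: Red 4, Teal 15, Orange 12, Yellow 6. Red eliminated.
Round 3: Teal 15, Orange 16, Yellow 6. Yellow eliminated.
Round 4: Teal 18, Orange 19. Orange has a majority (≥19).

Orange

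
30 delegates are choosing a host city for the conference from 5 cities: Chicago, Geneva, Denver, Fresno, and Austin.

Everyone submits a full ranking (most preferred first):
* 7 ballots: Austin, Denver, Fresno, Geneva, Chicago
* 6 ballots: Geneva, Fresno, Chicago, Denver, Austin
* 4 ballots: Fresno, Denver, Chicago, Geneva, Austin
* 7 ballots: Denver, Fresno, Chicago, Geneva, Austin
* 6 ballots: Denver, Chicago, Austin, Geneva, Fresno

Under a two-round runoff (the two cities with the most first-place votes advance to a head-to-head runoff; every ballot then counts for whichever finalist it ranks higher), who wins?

Denver

Round 1 first-place votes: Chicago 0, Geneva 6, Denver 13, Fresno 4, Austin 7. Denver and Austin advance.
Runoff: Denver is ranked above Austin on 23 ballots, Austin above Denver on 7.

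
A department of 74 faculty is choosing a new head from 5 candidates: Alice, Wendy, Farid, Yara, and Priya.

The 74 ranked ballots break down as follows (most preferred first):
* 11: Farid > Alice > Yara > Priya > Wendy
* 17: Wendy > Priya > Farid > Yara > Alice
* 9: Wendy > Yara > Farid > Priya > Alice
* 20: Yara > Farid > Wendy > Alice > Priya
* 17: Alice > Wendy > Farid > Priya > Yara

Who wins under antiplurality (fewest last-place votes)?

Farid

Last-place votes: Alice 26, Wendy 11, Farid 0, Yara 17, Priya 20.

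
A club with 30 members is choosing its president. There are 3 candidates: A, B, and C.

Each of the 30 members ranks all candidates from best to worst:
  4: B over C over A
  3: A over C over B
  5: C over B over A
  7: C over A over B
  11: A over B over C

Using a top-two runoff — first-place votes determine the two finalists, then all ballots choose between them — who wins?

Round 1 first-place votes: A 14, B 4, C 12. A and C advance.
Runoff: A is ranked above C on 14 ballots, C above A on 16.

C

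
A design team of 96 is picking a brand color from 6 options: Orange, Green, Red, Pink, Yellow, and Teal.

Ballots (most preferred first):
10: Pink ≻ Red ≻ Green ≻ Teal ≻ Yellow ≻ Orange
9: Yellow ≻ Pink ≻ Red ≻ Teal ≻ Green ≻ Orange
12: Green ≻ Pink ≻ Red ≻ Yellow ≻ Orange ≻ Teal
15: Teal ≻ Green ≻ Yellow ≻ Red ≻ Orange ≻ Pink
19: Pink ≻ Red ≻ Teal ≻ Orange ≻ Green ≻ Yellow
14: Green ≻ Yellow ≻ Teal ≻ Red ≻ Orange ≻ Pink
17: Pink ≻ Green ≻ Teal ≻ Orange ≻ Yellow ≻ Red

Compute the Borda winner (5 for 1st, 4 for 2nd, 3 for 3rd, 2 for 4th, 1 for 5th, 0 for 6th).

Green

Orange: 10×0 + 9×0 + 12×1 + 15×1 + 19×2 + 14×1 + 17×2 = 113
Green: 10×3 + 9×1 + 12×5 + 15×4 + 19×1 + 14×5 + 17×4 = 316
Red: 10×4 + 9×3 + 12×3 + 15×2 + 19×4 + 14×2 + 17×0 = 237
Pink: 10×5 + 9×4 + 12×4 + 15×0 + 19×5 + 14×0 + 17×5 = 314
Yellow: 10×1 + 9×5 + 12×2 + 15×3 + 19×0 + 14×4 + 17×1 = 197
Teal: 10×2 + 9×2 + 12×0 + 15×5 + 19×3 + 14×3 + 17×3 = 263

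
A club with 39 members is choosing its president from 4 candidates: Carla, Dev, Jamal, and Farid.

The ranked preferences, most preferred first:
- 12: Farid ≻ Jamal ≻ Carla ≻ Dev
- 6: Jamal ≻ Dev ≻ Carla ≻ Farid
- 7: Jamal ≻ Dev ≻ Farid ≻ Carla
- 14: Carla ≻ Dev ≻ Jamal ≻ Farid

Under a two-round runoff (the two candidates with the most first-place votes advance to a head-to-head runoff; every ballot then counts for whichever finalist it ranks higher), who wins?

Round 1 first-place votes: Carla 14, Dev 0, Jamal 13, Farid 12. Carla and Jamal advance.
Runoff: Carla is ranked above Jamal on 14 ballots, Jamal above Carla on 25.

Jamal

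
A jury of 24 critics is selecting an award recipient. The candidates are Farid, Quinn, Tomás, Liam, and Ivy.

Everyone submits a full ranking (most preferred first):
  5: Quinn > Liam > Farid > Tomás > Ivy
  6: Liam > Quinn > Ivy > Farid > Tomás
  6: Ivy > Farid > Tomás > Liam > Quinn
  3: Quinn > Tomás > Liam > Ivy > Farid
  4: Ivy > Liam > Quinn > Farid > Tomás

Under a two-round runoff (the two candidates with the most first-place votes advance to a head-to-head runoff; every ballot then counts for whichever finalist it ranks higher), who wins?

Round 1 first-place votes: Farid 0, Quinn 8, Tomás 0, Liam 6, Ivy 10. Ivy and Quinn advance.
Runoff: Ivy is ranked above Quinn on 10 ballots, Quinn above Ivy on 14.

Quinn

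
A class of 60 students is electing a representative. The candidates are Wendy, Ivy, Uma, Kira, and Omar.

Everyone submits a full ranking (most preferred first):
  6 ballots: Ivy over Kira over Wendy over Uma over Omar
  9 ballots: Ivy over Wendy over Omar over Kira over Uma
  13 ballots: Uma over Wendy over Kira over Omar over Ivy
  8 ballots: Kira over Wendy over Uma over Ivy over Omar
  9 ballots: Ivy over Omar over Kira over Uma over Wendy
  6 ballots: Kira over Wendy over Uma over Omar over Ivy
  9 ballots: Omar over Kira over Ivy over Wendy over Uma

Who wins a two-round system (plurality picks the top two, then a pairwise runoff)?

Round 1 first-place votes: Wendy 0, Ivy 24, Uma 13, Kira 14, Omar 9. Ivy and Kira advance.
Runoff: Ivy is ranked above Kira on 24 ballots, Kira above Ivy on 36.

Kira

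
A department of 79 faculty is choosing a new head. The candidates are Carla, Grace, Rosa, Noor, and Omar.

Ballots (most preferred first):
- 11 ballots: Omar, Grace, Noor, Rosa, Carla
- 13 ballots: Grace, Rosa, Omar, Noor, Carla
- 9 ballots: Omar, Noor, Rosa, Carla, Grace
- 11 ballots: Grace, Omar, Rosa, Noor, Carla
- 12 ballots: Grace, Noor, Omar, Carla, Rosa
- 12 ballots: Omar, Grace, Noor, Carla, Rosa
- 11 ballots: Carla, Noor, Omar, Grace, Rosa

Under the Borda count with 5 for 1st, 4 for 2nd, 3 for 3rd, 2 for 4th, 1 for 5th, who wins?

Carla: 11×1 + 13×1 + 9×2 + 11×1 + 12×2 + 12×2 + 11×5 = 156
Grace: 11×4 + 13×5 + 9×1 + 11×5 + 12×5 + 12×4 + 11×2 = 303
Rosa: 11×2 + 13×4 + 9×3 + 11×3 + 12×1 + 12×1 + 11×1 = 169
Noor: 11×3 + 13×2 + 9×4 + 11×2 + 12×4 + 12×3 + 11×4 = 245
Omar: 11×5 + 13×3 + 9×5 + 11×4 + 12×3 + 12×5 + 11×3 = 312

Omar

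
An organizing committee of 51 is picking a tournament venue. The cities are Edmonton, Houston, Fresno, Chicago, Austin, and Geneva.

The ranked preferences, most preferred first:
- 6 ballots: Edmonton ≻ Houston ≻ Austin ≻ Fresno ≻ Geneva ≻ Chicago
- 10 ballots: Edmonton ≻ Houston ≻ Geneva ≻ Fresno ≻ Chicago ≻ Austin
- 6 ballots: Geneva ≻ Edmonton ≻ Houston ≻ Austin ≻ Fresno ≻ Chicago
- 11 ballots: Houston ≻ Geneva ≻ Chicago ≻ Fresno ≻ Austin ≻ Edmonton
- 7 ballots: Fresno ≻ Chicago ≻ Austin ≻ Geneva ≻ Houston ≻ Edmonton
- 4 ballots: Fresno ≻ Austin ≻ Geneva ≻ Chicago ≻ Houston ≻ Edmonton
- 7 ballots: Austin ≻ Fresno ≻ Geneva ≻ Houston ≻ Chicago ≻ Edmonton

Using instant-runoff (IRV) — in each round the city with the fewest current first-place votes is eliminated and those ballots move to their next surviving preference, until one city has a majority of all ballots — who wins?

Round 1: Edmonton 16, Houston 11, Fresno 11, Chicago 0, Austin 7, Geneva 6. Chicago eliminated.
Round 2: Edmonton 16, Houston 11, Fresno 11, Austin 7, Geneva 6. Geneva eliminated.
Round 3: Edmonton 22, Houston 11, Fresno 11, Austin 7. Austin eliminated.
Round 4: Edmonton 22, Houston 11, Fresno 18. Houston eliminated.
Round 5: Edmonton 22, Fresno 29. Fresno has a majority (≥26).

Fresno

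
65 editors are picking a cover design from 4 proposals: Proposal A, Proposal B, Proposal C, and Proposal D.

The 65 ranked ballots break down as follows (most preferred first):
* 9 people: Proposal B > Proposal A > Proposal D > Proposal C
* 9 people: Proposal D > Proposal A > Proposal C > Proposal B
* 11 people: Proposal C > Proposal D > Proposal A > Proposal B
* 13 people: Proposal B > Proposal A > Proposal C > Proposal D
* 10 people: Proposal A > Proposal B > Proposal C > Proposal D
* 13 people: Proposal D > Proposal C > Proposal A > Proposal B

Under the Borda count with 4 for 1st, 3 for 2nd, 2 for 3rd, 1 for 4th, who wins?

Proposal A

Proposal A: 9×3 + 9×3 + 11×2 + 13×3 + 10×4 + 13×2 = 181
Proposal B: 9×4 + 9×1 + 11×1 + 13×4 + 10×3 + 13×1 = 151
Proposal C: 9×1 + 9×2 + 11×4 + 13×2 + 10×2 + 13×3 = 156
Proposal D: 9×2 + 9×4 + 11×3 + 13×1 + 10×1 + 13×4 = 162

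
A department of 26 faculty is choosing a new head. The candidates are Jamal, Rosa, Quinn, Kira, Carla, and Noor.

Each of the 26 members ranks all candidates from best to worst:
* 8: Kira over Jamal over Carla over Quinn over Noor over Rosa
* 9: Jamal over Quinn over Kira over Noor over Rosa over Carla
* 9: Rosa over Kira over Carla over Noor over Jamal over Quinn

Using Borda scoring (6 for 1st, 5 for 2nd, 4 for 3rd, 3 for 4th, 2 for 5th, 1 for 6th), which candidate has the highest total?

Kira

Jamal: 8×5 + 9×6 + 9×2 = 112
Rosa: 8×1 + 9×2 + 9×6 = 80
Quinn: 8×3 + 9×5 + 9×1 = 78
Kira: 8×6 + 9×4 + 9×5 = 129
Carla: 8×4 + 9×1 + 9×4 = 77
Noor: 8×2 + 9×3 + 9×3 = 70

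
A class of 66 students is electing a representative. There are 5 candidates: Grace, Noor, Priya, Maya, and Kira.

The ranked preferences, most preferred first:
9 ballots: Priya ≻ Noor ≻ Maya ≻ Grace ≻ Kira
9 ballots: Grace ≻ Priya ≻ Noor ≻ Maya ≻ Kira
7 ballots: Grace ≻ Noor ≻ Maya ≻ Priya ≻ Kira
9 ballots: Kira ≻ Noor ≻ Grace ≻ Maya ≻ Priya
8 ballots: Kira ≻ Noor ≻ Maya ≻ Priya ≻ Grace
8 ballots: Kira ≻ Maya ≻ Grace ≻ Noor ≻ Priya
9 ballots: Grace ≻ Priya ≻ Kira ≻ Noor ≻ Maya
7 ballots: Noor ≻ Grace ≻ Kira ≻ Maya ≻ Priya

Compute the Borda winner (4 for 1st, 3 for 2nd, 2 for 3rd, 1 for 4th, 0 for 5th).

Grace: 9×1 + 9×4 + 7×4 + 9×2 + 8×0 + 8×2 + 9×4 + 7×3 = 164
Noor: 9×3 + 9×2 + 7×3 + 9×3 + 8×3 + 8×1 + 9×1 + 7×4 = 162
Priya: 9×4 + 9×3 + 7×1 + 9×0 + 8×1 + 8×0 + 9×3 + 7×0 = 105
Maya: 9×2 + 9×1 + 7×2 + 9×1 + 8×2 + 8×3 + 9×0 + 7×1 = 97
Kira: 9×0 + 9×0 + 7×0 + 9×4 + 8×4 + 8×4 + 9×2 + 7×2 = 132

Grace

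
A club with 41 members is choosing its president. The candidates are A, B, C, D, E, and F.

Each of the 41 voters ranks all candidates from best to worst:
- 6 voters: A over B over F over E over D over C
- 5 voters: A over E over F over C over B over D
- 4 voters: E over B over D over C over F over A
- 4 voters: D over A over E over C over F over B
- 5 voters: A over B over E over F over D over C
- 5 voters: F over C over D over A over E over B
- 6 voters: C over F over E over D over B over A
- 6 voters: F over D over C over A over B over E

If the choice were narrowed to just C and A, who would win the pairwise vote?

C is ranked above A on 21 ballots; A above C on 20.

C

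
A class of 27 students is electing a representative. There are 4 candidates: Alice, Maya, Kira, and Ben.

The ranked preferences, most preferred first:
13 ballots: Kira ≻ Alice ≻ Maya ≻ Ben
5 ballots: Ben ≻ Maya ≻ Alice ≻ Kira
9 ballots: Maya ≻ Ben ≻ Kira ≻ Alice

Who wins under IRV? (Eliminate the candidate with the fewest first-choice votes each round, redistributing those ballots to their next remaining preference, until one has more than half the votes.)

Maya

Round 1: Alice 0, Maya 9, Kira 13, Ben 5. Alice eliminated.
Round 2: Maya 9, Kira 13, Ben 5. Ben eliminated.
Round 3: Maya 14, Kira 13. Maya has a majority (≥14).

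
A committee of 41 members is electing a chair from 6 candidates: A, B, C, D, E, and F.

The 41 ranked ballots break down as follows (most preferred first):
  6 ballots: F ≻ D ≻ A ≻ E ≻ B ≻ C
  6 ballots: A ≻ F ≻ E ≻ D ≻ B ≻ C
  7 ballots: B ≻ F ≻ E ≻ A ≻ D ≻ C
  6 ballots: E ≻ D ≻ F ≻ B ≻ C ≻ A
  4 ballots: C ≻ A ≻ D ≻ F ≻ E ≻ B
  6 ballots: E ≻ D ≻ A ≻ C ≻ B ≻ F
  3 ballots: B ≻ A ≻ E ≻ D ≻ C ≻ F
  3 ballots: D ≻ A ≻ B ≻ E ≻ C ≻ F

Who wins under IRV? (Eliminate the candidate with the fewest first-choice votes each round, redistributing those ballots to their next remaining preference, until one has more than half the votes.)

Round 1: A 6, B 10, C 4, D 3, E 12, F 6. D eliminated.
Round 2: A 9, B 10, C 4, E 12, F 6. C eliminated.
Round 3: A 13, B 10, E 12, F 6. F eliminated.
Round 4: A 19, B 10, E 12. B eliminated.
Round 5: A 22, E 19. A has a majority (≥21).

A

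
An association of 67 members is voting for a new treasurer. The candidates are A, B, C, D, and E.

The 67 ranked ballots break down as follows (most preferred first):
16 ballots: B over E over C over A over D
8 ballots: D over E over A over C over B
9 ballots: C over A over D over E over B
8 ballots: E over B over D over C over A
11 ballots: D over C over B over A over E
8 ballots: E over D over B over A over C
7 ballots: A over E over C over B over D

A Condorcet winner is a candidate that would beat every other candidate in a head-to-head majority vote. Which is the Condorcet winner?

E vs A: 40–27
E vs B: 40–27
E vs C: 47–20
E vs D: 39–28
E beats every other candidate.

E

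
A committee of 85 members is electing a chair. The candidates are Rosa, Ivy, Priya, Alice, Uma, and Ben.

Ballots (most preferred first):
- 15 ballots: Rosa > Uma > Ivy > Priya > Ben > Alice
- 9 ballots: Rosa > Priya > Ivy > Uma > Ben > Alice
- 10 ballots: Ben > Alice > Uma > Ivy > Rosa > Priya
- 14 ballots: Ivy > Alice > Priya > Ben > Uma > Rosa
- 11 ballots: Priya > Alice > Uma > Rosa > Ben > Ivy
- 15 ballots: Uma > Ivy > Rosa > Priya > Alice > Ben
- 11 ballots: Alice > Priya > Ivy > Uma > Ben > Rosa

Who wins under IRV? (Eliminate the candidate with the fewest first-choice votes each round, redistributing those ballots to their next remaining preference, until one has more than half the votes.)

Alice

Round 1: Rosa 24, Ivy 14, Priya 11, Alice 11, Uma 15, Ben 10. Ben eliminated.
Round 2: Rosa 24, Ivy 14, Priya 11, Alice 21, Uma 15. Priya eliminated.
Round 3: Rosa 24, Ivy 14, Alice 32, Uma 15. Ivy eliminated.
Round 4: Rosa 24, Alice 46, Uma 15. Alice has a majority (≥43).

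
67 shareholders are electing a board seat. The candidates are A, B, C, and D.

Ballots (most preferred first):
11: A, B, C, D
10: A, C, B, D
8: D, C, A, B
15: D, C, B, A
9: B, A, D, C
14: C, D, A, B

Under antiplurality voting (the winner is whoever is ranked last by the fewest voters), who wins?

Last-place votes: A 15, B 22, C 9, D 21.

C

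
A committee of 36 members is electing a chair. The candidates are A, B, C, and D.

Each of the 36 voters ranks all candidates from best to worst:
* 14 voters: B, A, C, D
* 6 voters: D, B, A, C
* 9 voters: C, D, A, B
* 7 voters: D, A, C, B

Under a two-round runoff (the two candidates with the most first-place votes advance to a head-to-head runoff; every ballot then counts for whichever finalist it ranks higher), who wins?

D

Round 1 first-place votes: A 0, B 14, C 9, D 13. B and D advance.
Runoff: B is ranked above D on 14 ballots, D above B on 22.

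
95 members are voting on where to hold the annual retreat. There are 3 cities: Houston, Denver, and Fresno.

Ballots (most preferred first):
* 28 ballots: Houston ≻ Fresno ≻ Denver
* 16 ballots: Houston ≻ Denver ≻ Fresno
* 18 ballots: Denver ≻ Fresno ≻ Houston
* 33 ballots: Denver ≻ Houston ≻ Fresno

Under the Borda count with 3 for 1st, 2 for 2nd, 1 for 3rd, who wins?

Houston: 28×3 + 16×3 + 18×1 + 33×2 = 216
Denver: 28×1 + 16×2 + 18×3 + 33×3 = 213
Fresno: 28×2 + 16×1 + 18×2 + 33×1 = 141

Houston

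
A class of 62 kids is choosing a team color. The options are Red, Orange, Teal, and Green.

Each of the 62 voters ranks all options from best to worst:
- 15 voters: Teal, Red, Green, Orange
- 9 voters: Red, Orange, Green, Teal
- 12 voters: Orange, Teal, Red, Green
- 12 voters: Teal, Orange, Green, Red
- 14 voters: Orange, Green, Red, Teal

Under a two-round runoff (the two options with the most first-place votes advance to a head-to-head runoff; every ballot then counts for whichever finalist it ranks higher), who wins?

Round 1 first-place votes: Red 9, Orange 26, Teal 27, Green 0. Teal and Orange advance.
Runoff: Teal is ranked above Orange on 27 ballots, Orange above Teal on 35.

Orange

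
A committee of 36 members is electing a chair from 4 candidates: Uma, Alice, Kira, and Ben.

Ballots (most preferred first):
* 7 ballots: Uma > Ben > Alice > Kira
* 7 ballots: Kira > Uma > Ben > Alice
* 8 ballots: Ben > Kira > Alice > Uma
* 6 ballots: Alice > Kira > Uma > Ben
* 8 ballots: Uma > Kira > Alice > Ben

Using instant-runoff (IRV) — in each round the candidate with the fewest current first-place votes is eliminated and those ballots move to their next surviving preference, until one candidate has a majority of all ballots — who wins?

Kira

Round 1: Uma 15, Alice 6, Kira 7, Ben 8. Alice eliminated.
Round 2: Uma 15, Kira 13, Ben 8. Ben eliminated.
Round 3: Uma 15, Kira 21. Kira has a majority (≥19).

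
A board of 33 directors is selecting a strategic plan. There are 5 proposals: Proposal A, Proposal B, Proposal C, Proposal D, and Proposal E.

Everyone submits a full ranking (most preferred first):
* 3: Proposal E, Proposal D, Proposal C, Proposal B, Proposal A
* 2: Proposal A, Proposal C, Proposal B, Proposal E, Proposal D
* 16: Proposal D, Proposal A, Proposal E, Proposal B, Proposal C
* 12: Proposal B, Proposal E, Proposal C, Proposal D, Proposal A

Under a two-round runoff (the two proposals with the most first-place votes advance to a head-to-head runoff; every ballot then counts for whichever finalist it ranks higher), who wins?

Proposal D

Round 1 first-place votes: Proposal A 2, Proposal B 12, Proposal C 0, Proposal D 16, Proposal E 3. Proposal D and Proposal B advance.
Runoff: Proposal D is ranked above Proposal B on 19 ballots, Proposal B above Proposal D on 14.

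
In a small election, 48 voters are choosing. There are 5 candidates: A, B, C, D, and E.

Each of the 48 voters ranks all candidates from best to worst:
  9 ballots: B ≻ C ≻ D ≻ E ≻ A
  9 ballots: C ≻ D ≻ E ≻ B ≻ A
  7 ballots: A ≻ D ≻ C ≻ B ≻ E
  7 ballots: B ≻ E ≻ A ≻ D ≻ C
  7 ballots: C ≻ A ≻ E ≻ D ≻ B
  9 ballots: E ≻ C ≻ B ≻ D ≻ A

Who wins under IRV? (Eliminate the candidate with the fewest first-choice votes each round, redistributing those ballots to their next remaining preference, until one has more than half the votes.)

C

Round 1: A 7, B 16, C 16, D 0, E 9. D eliminated.
Round 2: A 7, B 16, C 16, E 9. A eliminated.
Round 3: B 16, C 23, E 9. E eliminated.
Round 4: B 16, C 32. C has a majority (≥25).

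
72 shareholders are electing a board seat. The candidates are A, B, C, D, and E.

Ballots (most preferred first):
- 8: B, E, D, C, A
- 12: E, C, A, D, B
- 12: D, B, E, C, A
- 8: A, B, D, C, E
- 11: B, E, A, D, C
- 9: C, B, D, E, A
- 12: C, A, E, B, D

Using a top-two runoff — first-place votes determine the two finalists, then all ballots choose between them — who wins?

B

Round 1 first-place votes: A 8, B 19, C 21, D 12, E 12. C and B advance.
Runoff: C is ranked above B on 33 ballots, B above C on 39.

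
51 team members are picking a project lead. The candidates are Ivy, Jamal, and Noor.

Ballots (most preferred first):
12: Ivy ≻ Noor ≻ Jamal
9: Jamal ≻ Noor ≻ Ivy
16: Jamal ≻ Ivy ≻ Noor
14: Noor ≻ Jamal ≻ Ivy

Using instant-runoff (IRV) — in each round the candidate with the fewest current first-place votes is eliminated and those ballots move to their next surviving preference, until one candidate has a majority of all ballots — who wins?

Round 1: Ivy 12, Jamal 25, Noor 14. Ivy eliminated.
Round 2: Jamal 25, Noor 26. Noor has a majority (≥26).

Noor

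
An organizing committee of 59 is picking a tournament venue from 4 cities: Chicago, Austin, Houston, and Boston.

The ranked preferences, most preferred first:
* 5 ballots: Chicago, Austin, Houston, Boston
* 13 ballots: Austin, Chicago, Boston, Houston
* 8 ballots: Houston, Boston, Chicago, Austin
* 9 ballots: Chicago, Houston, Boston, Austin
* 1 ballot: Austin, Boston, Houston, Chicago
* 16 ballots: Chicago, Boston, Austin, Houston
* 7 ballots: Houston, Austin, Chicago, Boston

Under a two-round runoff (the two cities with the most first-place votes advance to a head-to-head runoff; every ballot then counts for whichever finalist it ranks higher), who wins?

Chicago

Round 1 first-place votes: Chicago 30, Austin 14, Houston 15, Boston 0. Chicago and Houston advance.
Runoff: Chicago is ranked above Houston on 43 ballots, Houston above Chicago on 16.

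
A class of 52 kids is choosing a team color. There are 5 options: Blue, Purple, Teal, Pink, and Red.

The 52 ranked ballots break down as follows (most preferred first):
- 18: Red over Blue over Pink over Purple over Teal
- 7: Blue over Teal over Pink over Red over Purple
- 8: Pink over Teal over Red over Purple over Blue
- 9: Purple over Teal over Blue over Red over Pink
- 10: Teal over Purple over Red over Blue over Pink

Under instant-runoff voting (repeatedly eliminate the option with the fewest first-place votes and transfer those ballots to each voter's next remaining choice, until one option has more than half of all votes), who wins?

Round 1: Blue 7, Purple 9, Teal 10, Pink 8, Red 18. Blue eliminated.
Round 2: Purple 9, Teal 17, Pink 8, Red 18. Pink eliminated.
Round 3: Purple 9, Teal 25, Red 18. Purple eliminated.
Round 4: Teal 34, Red 18. Teal has a majority (≥27).

Teal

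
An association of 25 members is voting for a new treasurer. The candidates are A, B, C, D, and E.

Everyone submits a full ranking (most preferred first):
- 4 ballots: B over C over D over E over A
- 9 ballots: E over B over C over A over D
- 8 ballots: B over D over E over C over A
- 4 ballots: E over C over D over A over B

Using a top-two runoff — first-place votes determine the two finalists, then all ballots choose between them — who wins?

E

Round 1 first-place votes: A 0, B 12, C 0, D 0, E 13. E and B advance.
Runoff: E is ranked above B on 13 ballots, B above E on 12.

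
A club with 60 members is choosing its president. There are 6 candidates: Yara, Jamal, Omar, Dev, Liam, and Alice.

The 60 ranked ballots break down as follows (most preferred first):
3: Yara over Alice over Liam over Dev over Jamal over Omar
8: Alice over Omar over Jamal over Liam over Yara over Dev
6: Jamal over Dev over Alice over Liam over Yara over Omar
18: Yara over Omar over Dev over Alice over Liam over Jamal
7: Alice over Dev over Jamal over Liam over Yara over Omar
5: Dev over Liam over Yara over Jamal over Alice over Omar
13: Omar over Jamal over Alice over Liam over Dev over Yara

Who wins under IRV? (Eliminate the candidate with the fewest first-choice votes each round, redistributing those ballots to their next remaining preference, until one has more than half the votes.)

Alice

Round 1: Yara 21, Jamal 6, Omar 13, Dev 5, Liam 0, Alice 15. Liam eliminated.
Round 2: Yara 21, Jamal 6, Omar 13, Dev 5, Alice 15. Dev eliminated.
Round 3: Yara 26, Jamal 6, Omar 13, Alice 15. Jamal eliminated.
Round 4: Yara 26, Omar 13, Alice 21. Omar eliminated.
Round 5: Yara 26, Alice 34. Alice has a majority (≥31).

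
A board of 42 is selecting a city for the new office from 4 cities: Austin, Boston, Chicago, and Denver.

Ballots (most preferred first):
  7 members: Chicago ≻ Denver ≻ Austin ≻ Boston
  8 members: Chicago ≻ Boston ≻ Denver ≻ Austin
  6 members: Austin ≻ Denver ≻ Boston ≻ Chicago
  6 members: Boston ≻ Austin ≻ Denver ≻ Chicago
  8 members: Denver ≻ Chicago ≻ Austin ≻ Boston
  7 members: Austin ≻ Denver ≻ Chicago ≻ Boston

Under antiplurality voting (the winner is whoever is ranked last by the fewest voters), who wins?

Denver

Last-place votes: Austin 8, Boston 22, Chicago 12, Denver 0.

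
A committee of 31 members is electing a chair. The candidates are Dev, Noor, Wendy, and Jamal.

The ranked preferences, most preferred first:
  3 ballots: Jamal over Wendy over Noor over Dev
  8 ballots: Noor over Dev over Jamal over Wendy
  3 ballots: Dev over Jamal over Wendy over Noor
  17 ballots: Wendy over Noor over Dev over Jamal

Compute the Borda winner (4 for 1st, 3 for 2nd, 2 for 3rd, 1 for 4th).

Noor

Dev: 3×1 + 8×3 + 3×4 + 17×2 = 73
Noor: 3×2 + 8×4 + 3×1 + 17×3 = 92
Wendy: 3×3 + 8×1 + 3×2 + 17×4 = 91
Jamal: 3×4 + 8×2 + 3×3 + 17×1 = 54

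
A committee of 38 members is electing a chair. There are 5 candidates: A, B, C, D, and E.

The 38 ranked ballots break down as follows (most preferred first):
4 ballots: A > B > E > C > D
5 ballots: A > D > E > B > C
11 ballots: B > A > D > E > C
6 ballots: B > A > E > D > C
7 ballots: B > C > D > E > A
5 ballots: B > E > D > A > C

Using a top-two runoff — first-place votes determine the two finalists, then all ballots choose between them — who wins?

B

Round 1 first-place votes: A 9, B 29, C 0, D 0, E 0. B and A advance.
Runoff: B is ranked above A on 29 ballots, A above B on 9.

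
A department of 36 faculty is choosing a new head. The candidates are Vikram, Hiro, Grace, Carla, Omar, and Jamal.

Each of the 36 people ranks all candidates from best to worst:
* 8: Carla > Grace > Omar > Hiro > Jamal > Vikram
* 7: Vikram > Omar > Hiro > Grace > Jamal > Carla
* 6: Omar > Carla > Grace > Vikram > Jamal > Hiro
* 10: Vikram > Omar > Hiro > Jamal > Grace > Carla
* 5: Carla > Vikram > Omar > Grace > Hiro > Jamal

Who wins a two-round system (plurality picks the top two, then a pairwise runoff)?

Carla

Round 1 first-place votes: Vikram 17, Hiro 0, Grace 0, Carla 13, Omar 6, Jamal 0. Vikram and Carla advance.
Runoff: Vikram is ranked above Carla on 17 ballots, Carla above Vikram on 19.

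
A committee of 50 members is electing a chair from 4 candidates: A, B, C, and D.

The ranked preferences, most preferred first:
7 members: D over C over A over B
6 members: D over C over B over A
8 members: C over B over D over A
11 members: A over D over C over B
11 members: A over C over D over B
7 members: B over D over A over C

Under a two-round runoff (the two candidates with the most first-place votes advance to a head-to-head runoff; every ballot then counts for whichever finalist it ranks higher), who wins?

Round 1 first-place votes: A 22, B 7, C 8, D 13. A and D advance.
Runoff: A is ranked above D on 22 ballots, D above A on 28.

D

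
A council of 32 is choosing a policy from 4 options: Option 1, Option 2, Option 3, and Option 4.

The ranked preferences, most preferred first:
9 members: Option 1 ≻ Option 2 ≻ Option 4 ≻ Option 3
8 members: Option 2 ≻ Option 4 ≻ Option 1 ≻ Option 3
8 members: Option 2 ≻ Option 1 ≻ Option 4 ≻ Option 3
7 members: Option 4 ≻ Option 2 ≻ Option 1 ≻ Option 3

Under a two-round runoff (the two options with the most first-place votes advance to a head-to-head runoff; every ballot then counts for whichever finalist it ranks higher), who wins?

Option 2

Round 1 first-place votes: Option 1 9, Option 2 16, Option 3 0, Option 4 7. Option 2 and Option 1 advance.
Runoff: Option 2 is ranked above Option 1 on 23 ballots, Option 1 above Option 2 on 9.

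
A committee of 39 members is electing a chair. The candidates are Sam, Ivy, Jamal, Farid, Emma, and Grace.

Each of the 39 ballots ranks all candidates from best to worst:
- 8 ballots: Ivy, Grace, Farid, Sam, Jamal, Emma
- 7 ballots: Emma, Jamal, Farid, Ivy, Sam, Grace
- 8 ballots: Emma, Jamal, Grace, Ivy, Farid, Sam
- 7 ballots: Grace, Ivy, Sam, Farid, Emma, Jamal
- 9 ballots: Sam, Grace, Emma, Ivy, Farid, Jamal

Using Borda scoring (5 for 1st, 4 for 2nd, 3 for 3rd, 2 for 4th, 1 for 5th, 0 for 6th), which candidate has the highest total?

Sam: 8×2 + 7×1 + 8×0 + 7×3 + 9×5 = 89
Ivy: 8×5 + 7×2 + 8×2 + 7×4 + 9×2 = 116
Jamal: 8×1 + 7×4 + 8×4 + 7×0 + 9×0 = 68
Farid: 8×3 + 7×3 + 8×1 + 7×2 + 9×1 = 76
Emma: 8×0 + 7×5 + 8×5 + 7×1 + 9×3 = 109
Grace: 8×4 + 7×0 + 8×3 + 7×5 + 9×4 = 127

Grace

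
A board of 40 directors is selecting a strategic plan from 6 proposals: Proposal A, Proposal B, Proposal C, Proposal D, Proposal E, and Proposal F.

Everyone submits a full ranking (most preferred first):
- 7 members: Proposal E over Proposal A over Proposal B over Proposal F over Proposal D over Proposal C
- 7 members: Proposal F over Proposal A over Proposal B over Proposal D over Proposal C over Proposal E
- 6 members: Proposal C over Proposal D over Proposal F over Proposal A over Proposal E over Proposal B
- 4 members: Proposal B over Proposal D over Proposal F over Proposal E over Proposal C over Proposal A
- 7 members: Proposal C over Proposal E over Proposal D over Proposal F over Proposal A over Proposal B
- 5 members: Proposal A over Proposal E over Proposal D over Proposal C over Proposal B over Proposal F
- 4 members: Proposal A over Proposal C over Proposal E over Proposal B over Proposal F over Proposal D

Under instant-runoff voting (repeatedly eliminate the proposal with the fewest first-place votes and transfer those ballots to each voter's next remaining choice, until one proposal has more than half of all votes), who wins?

Proposal A

Round 1: Proposal A 9, Proposal B 4, Proposal C 13, Proposal D 0, Proposal E 7, Proposal F 7. Proposal D eliminated.
Round 2: Proposal A 9, Proposal B 4, Proposal C 13, Proposal E 7, Proposal F 7. Proposal B eliminated.
Round 3: Proposal A 9, Proposal C 13, Proposal E 7, Proposal F 11. Proposal E eliminated.
Round 4: Proposal A 16, Proposal C 13, Proposal F 11. Proposal F eliminated.
Round 5: Proposal A 23, Proposal C 17. Proposal A has a majority (≥21).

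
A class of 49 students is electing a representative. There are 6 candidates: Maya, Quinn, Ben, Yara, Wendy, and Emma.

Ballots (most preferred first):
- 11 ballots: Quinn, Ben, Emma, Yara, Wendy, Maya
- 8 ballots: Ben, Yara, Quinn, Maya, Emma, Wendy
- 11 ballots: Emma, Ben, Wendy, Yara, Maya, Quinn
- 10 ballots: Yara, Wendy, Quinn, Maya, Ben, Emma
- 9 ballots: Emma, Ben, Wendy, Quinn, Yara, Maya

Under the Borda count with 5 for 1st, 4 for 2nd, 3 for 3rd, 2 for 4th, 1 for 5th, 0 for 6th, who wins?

Ben

Maya: 11×0 + 8×2 + 11×1 + 10×2 + 9×0 = 47
Quinn: 11×5 + 8×3 + 11×0 + 10×3 + 9×2 = 127
Ben: 11×4 + 8×5 + 11×4 + 10×1 + 9×4 = 174
Yara: 11×2 + 8×4 + 11×2 + 10×5 + 9×1 = 135
Wendy: 11×1 + 8×0 + 11×3 + 10×4 + 9×3 = 111
Emma: 11×3 + 8×1 + 11×5 + 10×0 + 9×5 = 141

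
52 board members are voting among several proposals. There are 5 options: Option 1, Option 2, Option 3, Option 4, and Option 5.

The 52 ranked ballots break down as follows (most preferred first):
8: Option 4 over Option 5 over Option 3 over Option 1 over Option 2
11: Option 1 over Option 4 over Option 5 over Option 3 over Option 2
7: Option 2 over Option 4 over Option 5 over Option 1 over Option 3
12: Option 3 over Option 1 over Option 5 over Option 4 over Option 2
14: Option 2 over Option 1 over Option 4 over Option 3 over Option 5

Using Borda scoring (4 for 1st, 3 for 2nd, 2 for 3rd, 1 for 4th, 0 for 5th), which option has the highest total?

Option 1: 8×1 + 11×4 + 7×1 + 12×3 + 14×3 = 137
Option 2: 8×0 + 11×0 + 7×4 + 12×0 + 14×4 = 84
Option 3: 8×2 + 11×1 + 7×0 + 12×4 + 14×1 = 89
Option 4: 8×4 + 11×3 + 7×3 + 12×1 + 14×2 = 126
Option 5: 8×3 + 11×2 + 7×2 + 12×2 + 14×0 = 84

Option 1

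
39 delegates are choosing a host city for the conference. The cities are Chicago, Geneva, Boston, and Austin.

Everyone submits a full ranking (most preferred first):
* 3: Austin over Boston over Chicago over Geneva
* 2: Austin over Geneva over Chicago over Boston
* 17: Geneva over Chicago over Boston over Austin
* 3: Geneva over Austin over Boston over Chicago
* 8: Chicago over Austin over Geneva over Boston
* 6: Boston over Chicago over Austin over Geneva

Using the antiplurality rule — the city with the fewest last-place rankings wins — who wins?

Chicago

Last-place votes: Chicago 3, Geneva 9, Boston 10, Austin 17.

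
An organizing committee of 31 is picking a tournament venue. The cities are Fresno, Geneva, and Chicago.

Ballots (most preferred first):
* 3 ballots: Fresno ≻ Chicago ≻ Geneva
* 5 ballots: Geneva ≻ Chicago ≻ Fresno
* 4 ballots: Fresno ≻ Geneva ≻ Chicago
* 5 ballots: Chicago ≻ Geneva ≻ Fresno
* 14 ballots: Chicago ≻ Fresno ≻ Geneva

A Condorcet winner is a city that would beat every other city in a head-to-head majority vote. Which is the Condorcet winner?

Chicago

Chicago vs Fresno: 24–7
Chicago vs Geneva: 22–9
Chicago beats every other city.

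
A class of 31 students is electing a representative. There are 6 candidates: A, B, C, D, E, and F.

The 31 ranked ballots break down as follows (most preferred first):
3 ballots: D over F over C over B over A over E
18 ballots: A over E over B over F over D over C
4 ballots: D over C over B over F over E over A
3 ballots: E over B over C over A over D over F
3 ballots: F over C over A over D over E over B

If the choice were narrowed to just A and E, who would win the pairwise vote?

A is ranked above E on 24 ballots; E above A on 7.

A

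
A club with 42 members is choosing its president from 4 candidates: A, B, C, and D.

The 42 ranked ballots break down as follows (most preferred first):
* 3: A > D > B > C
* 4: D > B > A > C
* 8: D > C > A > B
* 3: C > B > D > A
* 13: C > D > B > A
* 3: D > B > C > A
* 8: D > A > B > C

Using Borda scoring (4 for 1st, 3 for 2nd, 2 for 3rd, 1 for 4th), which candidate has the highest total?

D

A: 3×4 + 4×2 + 8×2 + 3×1 + 13×1 + 3×1 + 8×3 = 79
B: 3×2 + 4×3 + 8×1 + 3×3 + 13×2 + 3×3 + 8×2 = 86
C: 3×1 + 4×1 + 8×3 + 3×4 + 13×4 + 3×2 + 8×1 = 109
D: 3×3 + 4×4 + 8×4 + 3×2 + 13×3 + 3×4 + 8×4 = 146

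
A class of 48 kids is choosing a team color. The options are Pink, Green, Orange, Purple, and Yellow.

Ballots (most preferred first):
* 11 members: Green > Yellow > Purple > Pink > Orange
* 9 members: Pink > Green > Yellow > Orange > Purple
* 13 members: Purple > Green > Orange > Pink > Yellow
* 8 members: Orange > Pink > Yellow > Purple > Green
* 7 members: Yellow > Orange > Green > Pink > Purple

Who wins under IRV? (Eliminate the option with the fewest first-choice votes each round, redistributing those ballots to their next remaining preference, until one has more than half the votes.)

Green

Round 1: Pink 9, Green 11, Orange 8, Purple 13, Yellow 7. Yellow eliminated.
Round 2: Pink 9, Green 11, Orange 15, Purple 13. Pink eliminated.
Round 3: Green 20, Orange 15, Purple 13. Purple eliminated.
Round 4: Green 33, Orange 15. Green has a majority (≥25).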